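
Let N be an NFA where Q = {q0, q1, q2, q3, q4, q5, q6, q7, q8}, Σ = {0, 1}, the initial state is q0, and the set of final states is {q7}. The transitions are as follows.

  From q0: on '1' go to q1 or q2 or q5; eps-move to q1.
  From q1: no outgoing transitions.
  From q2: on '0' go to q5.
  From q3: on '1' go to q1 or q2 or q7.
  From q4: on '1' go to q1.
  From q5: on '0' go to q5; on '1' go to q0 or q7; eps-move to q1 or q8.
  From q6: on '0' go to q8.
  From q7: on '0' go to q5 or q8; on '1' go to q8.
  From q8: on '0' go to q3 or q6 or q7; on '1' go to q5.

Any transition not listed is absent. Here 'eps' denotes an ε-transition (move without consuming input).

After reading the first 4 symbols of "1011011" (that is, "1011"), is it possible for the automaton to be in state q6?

Start: ε-closure({q0}) = {q0, q1}.
Read '1': {q0, q1} → {q1, q2, q5, q8}.
Read '0': {q1, q2, q5, q8} → {q1, q3, q5, q6, q7, q8}.
Read '1': {q1, q3, q5, q6, q7, q8} → {q0, q1, q2, q5, q7, q8}.
Read '1': {q0, q1, q2, q5, q7, q8} → {q0, q1, q2, q5, q7, q8}.
State q6 is not in {q0, q1, q2, q5, q7, q8}.

No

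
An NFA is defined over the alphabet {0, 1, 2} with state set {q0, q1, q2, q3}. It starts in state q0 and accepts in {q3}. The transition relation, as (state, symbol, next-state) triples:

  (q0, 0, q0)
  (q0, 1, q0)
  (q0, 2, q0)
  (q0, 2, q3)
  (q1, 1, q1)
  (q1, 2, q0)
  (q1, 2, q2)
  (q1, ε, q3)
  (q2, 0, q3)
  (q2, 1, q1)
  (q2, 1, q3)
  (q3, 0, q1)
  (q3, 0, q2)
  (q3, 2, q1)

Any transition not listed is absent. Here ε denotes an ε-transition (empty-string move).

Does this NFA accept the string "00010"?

Start in {q0}.
Read '0': {q0} → {q0}.
Read '0': {q0} → {q0}.
Read '0': {q0} → {q0}.
Read '1': {q0} → {q0}.
Read '0': {q0} → {q0}.
The final set {q0} contains no accepting state.

No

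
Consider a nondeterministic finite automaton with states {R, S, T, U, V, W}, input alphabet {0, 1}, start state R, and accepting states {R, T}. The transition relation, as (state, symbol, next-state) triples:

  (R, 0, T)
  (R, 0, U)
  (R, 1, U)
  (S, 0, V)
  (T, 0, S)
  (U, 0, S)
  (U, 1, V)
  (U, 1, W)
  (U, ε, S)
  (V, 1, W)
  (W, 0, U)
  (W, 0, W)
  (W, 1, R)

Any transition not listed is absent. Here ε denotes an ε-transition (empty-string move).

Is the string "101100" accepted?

Start in {R}.
Read '1': {R} → {S, U}.
Read '0': {S, U} → {S, V}.
Read '1': {S, V} → {W}.
Read '1': {W} → {R}.
Read '0': {R} → {S, T, U}.
Read '0': {S, T, U} → {S, V}.
The final set {S, V} contains no accepting state.

No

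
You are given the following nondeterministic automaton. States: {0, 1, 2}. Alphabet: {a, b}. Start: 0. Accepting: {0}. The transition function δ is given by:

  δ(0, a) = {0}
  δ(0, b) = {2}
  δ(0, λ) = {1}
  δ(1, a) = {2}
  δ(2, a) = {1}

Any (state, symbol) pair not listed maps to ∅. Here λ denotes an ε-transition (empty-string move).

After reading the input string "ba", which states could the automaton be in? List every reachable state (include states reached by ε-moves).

{1}

Start: ε-closure({0}) = {0, 1}.
Read 'b': 0→{2}, 1→∅; now {2}.
Read 'a': 2→{1}; now {1}.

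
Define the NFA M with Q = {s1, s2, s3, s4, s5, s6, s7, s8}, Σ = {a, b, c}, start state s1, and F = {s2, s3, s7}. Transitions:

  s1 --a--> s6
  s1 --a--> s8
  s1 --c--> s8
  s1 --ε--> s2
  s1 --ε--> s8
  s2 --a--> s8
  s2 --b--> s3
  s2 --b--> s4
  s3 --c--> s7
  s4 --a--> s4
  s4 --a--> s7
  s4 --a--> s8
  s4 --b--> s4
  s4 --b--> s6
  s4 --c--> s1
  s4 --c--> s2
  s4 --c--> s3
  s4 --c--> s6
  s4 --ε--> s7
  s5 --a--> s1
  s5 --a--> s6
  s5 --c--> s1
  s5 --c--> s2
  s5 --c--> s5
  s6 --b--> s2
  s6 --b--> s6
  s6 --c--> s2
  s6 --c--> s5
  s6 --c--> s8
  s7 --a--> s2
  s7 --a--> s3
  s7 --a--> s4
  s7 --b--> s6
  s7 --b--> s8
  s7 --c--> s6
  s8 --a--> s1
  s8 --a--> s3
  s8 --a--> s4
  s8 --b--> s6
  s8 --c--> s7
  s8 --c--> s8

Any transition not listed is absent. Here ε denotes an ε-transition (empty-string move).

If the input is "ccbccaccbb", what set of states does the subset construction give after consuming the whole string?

{s2, s3, s4, s6, s7, s8}

Start: ε-closure({s1}) = {s1, s2, s8}.
Read 'c': {s1, s2, s8} → {s7, s8}.
Read 'c': {s7, s8} → {s6, s7, s8}.
Read 'b': {s6, s7, s8} → {s2, s6, s8}.
Read 'c': {s2, s6, s8} → {s2, s5, s7, s8}.
Read 'c': {s2, s5, s7, s8} → {s1, s2, s5, s6, s7, s8}.
Read 'a': {s1, s2, s5, s6, s7, s8} → {s1, s2, s3, s4, s6, s7, s8}.
Read 'c': {s1, s2, s3, s4, s6, s7, s8} → {s1, s2, s3, s5, s6, s7, s8}.
Read 'c': {s1, s2, s3, s5, s6, s7, s8} → {s1, s2, s5, s6, s7, s8}.
Read 'b': {s1, s2, s5, s6, s7, s8} → {s2, s3, s4, s6, s7, s8}.
Read 'b': {s2, s3, s4, s6, s7, s8} → {s2, s3, s4, s6, s7, s8}.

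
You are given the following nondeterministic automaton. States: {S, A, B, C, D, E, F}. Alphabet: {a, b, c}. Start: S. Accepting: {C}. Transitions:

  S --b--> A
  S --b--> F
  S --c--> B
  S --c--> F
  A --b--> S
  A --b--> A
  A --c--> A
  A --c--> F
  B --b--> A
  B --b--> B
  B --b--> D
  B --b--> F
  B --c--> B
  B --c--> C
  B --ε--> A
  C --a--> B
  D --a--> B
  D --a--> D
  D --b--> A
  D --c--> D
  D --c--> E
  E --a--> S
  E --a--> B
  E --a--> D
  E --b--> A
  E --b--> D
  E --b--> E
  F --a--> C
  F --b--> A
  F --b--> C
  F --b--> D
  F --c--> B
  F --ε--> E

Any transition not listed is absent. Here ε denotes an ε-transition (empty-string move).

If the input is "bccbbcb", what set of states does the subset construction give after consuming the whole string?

{S, A, B, C, D, E, F}

Start in {S}.
Read 'b': {S} → {A, E, F}.
Read 'c': {A, E, F} → {A, B, E, F}.
Read 'c': {A, B, E, F} → {A, B, C, E, F}.
Read 'b': {A, B, C, E, F} → {S, A, B, C, D, E, F}.
Read 'b': {S, A, B, C, D, E, F} → {S, A, B, C, D, E, F}.
Read 'c': {S, A, B, C, D, E, F} → {A, B, C, D, E, F}.
Read 'b': {A, B, C, D, E, F} → {S, A, B, C, D, E, F}.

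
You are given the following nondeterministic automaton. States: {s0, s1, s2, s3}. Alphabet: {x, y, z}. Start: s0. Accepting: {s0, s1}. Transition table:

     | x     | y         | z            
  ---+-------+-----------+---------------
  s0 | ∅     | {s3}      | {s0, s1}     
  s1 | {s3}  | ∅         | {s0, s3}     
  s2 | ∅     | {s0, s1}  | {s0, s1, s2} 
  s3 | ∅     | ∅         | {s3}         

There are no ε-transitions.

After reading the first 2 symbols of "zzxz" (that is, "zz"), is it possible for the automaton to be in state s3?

Yes

Start in {s0}.
Read 'z': s0→{s0, s1}; now {s0, s1}.
Read 'z': s0→{s0, s1}, s1→{s0, s3}; now {s0, s1, s3}.
State s3 is in {s0, s1, s3}.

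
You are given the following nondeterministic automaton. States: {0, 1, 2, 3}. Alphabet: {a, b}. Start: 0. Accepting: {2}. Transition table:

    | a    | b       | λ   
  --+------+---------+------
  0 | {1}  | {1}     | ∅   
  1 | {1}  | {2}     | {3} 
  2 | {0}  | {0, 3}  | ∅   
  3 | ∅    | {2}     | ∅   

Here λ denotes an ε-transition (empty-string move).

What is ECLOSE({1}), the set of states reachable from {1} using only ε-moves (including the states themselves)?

Begin with {1}.
ε-move 1 → 3; add 3.

{1, 3}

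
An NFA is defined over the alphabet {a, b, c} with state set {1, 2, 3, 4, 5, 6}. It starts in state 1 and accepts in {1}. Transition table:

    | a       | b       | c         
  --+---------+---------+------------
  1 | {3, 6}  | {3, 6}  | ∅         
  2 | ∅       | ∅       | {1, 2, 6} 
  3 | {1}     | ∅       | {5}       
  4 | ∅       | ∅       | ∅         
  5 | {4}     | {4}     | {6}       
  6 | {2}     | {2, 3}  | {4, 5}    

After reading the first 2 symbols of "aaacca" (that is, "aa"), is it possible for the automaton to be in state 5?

No

Start in {1}.
Read 'a': 1→{3, 6}; now {3, 6}.
Read 'a': 3→{1}, 6→{2}; now {1, 2}.
State 5 is not in {1, 2}.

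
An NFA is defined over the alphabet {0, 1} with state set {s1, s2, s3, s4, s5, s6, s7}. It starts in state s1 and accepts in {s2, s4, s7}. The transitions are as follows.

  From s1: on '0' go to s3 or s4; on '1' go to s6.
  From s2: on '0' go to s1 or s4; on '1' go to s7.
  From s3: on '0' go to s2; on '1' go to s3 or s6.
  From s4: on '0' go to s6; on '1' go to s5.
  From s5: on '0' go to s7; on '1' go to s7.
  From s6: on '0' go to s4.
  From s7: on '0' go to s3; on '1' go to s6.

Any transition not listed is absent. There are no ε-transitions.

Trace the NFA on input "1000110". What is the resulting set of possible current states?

Start in {s1}.
Read '1': s1→{s6}; now {s6}.
Read '0': s6→{s4}; now {s4}.
Read '0': s4→{s6}; now {s6}.
Read '0': s6→{s4}; now {s4}.
Read '1': s4→{s5}; now {s5}.
Read '1': s5→{s7}; now {s7}.
Read '0': s7→{s3}; now {s3}.

{s3}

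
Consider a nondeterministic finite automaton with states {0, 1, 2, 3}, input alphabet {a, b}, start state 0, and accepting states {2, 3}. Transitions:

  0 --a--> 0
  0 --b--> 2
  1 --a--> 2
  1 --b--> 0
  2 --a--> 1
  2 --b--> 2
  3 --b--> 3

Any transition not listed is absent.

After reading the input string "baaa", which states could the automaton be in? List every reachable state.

{1}

Start in {0}.
Read 'b': {0} → {2}.
Read 'a': {2} → {1}.
Read 'a': {1} → {2}.
Read 'a': {2} → {1}.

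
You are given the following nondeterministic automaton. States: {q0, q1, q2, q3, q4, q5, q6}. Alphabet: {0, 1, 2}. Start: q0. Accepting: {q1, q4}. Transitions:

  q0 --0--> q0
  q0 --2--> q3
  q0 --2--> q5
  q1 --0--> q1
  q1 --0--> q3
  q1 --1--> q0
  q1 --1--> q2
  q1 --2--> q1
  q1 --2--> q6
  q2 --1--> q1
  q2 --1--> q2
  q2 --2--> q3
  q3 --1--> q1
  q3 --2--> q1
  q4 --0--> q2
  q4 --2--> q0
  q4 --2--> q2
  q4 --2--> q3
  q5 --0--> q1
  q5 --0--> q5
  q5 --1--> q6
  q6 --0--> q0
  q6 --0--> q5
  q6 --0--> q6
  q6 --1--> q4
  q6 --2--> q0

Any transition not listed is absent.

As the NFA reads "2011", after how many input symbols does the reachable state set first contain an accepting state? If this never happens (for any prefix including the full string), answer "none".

2

Start in {q0}.
Read '2': q0→{q3, q5}; now {q3, q5}.
Read '0': q3→∅, q5→{q1, q5}; now {q1, q5}.
None of the earlier sets intersect F, but {q1, q5} does.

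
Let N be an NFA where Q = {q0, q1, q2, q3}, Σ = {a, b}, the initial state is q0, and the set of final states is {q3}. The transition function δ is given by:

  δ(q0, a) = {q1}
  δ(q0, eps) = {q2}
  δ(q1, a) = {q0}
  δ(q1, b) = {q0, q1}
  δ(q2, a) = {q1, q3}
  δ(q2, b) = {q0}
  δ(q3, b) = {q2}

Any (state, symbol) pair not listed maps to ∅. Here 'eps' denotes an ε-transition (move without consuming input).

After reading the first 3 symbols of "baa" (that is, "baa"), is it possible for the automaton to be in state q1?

No

Start: ε-closure({q0}) = {q0, q2}.
Read 'b': {q0, q2} → {q0, q2}.
Read 'a': {q0, q2} → {q1, q3}.
Read 'a': {q1, q3} → {q0, q2}.
State q1 is not in {q0, q2}.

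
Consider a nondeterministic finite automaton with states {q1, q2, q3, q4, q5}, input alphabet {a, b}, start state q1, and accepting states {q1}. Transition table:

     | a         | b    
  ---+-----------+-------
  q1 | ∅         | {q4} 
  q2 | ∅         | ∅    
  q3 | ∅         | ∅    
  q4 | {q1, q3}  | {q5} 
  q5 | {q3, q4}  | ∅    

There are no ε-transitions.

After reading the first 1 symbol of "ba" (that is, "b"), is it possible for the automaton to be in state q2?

No

Start in {q1}.
Read 'b': {q1} → {q4}.
State q2 is not in {q4}.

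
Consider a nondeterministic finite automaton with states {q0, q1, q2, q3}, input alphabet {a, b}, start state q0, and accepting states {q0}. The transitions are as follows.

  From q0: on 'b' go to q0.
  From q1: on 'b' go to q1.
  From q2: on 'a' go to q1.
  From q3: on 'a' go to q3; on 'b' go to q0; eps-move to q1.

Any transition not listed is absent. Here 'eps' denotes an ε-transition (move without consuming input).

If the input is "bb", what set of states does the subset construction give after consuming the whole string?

{q0}

Start in {q0}.
Read 'b': q0→{q0}; now {q0}.
Read 'b': q0→{q0}; now {q0}.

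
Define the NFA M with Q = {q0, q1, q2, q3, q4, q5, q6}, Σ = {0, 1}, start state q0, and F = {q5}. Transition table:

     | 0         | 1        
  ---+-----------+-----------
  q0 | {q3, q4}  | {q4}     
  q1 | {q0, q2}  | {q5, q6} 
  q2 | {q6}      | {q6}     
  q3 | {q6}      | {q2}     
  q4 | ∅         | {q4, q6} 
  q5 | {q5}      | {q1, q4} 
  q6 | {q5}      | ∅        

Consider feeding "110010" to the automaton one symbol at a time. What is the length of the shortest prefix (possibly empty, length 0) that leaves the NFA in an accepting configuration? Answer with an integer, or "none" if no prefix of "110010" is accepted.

3

Start in {q0}.
Read '1': {q0} → {q4}.
Read '1': {q4} → {q4, q6}.
Read '0': {q4, q6} → {q5}.
None of the earlier sets intersect F, but {q5} does.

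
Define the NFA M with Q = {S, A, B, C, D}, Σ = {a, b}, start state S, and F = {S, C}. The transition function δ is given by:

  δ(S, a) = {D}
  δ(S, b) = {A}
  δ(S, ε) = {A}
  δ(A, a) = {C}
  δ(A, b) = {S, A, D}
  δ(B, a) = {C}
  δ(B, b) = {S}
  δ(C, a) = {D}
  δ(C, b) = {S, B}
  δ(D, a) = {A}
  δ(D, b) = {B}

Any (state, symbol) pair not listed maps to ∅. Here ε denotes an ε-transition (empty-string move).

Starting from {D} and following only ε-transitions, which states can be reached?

Begin with {D}.
No ε-moves leave this set, so the closure equals the set itself.

{D}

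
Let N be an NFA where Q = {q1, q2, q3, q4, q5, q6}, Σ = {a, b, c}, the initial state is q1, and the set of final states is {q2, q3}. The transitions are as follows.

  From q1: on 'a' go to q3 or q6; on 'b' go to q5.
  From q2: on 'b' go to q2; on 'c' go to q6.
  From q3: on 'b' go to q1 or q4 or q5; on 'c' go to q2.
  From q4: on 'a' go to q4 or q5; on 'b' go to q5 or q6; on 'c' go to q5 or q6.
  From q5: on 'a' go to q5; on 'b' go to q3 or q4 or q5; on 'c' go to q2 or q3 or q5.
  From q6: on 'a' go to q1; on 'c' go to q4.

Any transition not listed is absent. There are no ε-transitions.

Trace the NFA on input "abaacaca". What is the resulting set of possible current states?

{q5}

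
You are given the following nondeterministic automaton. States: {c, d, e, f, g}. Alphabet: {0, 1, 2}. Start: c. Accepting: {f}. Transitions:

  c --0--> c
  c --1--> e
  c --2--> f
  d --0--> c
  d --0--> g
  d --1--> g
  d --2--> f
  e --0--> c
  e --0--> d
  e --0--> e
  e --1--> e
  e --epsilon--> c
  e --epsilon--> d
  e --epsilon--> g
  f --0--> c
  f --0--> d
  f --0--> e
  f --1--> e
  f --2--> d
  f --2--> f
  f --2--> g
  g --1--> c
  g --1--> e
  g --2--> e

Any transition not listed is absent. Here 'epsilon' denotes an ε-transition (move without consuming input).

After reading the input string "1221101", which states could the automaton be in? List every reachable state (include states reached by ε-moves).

Start in {c}.
Read '1': {c} → {c, d, e, g}.
Read '2': {c, d, e, g} → {c, d, e, f, g}.
Read '2': {c, d, e, f, g} → {c, d, e, f, g}.
Read '1': {c, d, e, f, g} → {c, d, e, g}.
Read '1': {c, d, e, g} → {c, d, e, g}.
Read '0': {c, d, e, g} → {c, d, e, g}.
Read '1': {c, d, e, g} → {c, d, e, g}.

{c, d, e, g}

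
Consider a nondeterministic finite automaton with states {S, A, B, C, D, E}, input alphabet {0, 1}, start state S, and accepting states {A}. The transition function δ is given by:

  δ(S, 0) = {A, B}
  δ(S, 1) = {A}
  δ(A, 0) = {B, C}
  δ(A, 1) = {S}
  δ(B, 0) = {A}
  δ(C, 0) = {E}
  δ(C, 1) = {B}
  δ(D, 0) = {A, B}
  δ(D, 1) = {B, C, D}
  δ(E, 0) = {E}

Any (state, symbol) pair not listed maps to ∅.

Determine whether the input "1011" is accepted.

Start in {S}.
Read '1': S→{A}; now {A}.
Read '0': A→{B, C}; now {B, C}.
Read '1': B→∅, C→{B}; now {B}.
Read '1': B→∅; now ∅.
The final set ∅ contains no accepting state.

No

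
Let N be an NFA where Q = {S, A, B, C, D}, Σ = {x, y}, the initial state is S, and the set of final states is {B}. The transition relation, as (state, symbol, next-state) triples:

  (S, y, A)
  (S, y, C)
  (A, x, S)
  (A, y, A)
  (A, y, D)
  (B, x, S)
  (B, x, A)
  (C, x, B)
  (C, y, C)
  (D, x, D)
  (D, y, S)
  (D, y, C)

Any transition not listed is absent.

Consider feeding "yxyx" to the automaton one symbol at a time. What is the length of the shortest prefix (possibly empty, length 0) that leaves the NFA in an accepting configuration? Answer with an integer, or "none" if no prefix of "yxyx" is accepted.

2

Start in {S}.
Read 'y': {S} → {A, C}.
Read 'x': {A, C} → {S, B}.
None of the earlier sets intersect F, but {S, B} does.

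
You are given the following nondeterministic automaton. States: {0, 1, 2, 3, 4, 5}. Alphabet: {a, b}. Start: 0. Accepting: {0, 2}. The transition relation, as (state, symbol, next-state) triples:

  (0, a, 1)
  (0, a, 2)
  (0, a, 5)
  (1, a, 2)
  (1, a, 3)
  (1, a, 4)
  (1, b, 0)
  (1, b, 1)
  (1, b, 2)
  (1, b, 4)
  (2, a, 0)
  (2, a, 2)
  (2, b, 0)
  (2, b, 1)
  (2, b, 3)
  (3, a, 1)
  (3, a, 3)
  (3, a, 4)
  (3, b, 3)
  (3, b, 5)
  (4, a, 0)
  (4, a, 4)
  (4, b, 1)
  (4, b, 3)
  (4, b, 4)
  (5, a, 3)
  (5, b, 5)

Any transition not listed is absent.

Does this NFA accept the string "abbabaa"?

Yes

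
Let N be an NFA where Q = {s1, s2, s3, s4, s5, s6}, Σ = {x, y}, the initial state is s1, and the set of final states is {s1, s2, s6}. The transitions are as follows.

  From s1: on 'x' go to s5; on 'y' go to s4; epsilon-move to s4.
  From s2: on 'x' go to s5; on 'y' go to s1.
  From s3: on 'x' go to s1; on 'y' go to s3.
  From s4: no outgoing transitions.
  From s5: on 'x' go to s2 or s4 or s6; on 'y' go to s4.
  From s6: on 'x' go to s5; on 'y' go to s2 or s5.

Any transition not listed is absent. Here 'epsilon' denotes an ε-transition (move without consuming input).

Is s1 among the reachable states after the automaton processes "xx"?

No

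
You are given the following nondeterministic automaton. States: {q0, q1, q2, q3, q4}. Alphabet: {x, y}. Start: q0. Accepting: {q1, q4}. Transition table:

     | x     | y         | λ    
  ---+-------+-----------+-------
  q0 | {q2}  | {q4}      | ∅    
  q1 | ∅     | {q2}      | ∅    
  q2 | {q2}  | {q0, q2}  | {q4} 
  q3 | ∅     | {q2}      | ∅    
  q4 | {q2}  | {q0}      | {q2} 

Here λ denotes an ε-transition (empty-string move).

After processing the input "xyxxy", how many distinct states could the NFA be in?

3

Start in {q0}.
Read 'x': {q0} → {q2, q4}.
Read 'y': {q2, q4} → {q0, q2, q4}.
Read 'x': {q0, q2, q4} → {q2, q4}.
Read 'x': {q2, q4} → {q2, q4}.
Read 'y': {q2, q4} → {q0, q2, q4}.
That set has 3 states.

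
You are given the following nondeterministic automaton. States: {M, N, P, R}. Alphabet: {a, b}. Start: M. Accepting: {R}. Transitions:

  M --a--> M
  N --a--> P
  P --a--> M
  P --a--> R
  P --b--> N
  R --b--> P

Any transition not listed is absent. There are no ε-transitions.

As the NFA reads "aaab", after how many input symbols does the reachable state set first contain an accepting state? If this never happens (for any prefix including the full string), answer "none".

none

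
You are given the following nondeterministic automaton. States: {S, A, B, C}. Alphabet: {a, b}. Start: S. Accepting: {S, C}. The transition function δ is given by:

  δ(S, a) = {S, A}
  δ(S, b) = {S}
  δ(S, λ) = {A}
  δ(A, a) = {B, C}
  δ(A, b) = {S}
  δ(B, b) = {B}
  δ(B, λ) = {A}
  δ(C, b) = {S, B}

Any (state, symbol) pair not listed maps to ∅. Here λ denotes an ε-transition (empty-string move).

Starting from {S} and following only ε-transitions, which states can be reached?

Begin with {S}.
ε-move S → A; add A.

{S, A}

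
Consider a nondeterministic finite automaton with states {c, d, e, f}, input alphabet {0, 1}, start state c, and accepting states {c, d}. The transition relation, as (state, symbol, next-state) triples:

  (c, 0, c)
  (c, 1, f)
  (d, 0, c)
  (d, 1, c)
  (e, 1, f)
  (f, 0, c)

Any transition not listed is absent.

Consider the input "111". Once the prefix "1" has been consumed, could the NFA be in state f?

Yes

Start in {c}.
Read '1': {c} → {f}.
State f is in {f}.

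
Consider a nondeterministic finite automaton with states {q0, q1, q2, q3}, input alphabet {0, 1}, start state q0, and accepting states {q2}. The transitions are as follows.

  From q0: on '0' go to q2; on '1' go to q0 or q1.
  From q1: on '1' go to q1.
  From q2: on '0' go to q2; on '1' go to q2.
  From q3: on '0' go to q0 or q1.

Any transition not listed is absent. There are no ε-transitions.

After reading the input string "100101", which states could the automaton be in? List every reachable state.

Start in {q0}.
Read '1': {q0} → {q0, q1}.
Read '0': {q0, q1} → {q2}.
Read '0': {q2} → {q2}.
Read '1': {q2} → {q2}.
Read '0': {q2} → {q2}.
Read '1': {q2} → {q2}.

{q2}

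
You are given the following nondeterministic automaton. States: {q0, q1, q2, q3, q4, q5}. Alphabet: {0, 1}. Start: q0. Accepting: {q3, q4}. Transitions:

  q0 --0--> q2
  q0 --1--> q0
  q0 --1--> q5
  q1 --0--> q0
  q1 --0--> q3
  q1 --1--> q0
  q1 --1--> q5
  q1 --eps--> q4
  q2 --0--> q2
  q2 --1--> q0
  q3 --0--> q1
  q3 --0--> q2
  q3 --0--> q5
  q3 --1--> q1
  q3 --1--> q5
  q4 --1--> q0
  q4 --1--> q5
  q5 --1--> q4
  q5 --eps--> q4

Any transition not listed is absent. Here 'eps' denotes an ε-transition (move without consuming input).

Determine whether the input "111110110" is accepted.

No

Start in {q0}.
Read '1': q0→{q0, q5}; union {q0, q5}; ε-closure = {q0, q4, q5}.
Read '1': q0→{q0, q5}, q4→{q0, q5}, q5→{q4}; now {q0, q4, q5}.
Read '1': q0→{q0, q5}, q4→{q0, q5}, q5→{q4}; now {q0, q4, q5}.
Read '1': q0→{q0, q5}, q4→{q0, q5}, q5→{q4}; now {q0, q4, q5}.
Read '1': q0→{q0, q5}, q4→{q0, q5}, q5→{q4}; now {q0, q4, q5}.
Read '0': q0→{q2}, q4→∅, q5→∅; now {q2}.
Read '1': q2→{q0}; now {q0}.
Read '1': q0→{q0, q5}; union {q0, q5}; ε-closure = {q0, q4, q5}.
Read '0': q0→{q2}, q4→∅, q5→∅; now {q2}.
The final set {q2} contains no accepting state.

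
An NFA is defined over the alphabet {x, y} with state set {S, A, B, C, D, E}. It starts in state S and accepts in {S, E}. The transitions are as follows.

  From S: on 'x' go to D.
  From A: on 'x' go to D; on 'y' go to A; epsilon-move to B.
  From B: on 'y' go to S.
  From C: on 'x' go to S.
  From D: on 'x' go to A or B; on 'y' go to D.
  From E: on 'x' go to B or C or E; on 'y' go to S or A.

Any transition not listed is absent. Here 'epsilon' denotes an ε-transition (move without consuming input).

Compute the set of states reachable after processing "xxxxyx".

{D}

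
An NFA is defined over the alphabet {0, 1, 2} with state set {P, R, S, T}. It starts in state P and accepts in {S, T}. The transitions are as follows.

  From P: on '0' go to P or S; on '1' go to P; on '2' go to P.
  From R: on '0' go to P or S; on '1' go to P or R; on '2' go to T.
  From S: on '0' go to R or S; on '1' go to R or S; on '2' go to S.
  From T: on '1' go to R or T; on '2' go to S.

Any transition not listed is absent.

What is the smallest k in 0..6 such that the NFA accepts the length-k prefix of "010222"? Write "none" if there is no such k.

Start in {P}.
Read '0': P→{P, S}; now {P, S}.
None of the earlier sets intersect F, but {P, S} does.

1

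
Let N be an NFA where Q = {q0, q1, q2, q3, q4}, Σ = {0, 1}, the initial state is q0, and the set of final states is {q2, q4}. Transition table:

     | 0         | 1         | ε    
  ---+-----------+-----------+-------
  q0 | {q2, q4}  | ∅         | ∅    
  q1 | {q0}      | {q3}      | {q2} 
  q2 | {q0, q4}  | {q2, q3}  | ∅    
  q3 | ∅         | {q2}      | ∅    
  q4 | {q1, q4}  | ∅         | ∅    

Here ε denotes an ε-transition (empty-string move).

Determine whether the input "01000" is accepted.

Yes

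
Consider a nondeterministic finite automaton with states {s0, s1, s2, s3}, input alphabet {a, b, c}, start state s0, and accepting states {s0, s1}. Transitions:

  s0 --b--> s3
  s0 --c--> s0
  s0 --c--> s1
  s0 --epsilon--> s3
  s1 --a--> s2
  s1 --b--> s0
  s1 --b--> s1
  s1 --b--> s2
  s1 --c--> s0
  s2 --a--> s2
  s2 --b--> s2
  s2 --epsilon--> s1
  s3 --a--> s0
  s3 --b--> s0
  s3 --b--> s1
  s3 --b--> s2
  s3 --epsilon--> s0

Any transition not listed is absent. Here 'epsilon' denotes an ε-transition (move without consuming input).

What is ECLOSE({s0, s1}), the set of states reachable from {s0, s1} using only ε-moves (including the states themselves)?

{s0, s1, s3}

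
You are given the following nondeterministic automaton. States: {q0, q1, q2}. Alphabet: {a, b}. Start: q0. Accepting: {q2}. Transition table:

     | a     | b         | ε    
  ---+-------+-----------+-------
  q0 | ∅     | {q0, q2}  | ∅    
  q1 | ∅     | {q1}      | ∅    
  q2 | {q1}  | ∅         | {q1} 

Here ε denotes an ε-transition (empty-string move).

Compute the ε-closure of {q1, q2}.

{q1, q2}

Begin with {q1, q2}.
No ε-moves leave this set, so the closure equals the set itself.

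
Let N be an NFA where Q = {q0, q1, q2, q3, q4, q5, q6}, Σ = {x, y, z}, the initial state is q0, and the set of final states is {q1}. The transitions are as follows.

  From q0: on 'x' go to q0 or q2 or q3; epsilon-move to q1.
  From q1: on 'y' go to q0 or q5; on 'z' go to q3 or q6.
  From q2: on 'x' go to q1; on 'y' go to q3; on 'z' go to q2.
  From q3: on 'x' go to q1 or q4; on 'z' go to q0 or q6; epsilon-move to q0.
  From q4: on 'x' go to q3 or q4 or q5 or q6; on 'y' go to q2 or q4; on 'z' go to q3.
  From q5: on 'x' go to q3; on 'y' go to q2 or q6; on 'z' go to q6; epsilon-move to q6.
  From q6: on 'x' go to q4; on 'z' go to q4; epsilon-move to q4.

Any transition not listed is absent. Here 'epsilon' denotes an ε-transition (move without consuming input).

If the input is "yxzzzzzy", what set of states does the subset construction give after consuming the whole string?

{q0, q1, q2, q3, q4, q5, q6}

Start: ε-closure({q0}) = {q0, q1}.
Read 'y': q0→∅, q1→{q0, q5}; union {q0, q5}; ε-closure = {q0, q1, q4, q5, q6}.
Read 'x': q0→{q0, q2, q3}, q1→∅, q4→{q3, q4, q5, q6}, q5→{q3}, q6→{q4}; union {q0, q2, q3, q4, q5, q6}; ε-closure = {q0, q1, q2, q3, q4, q5, q6}.
Read 'z': q0→∅, q1→{q3, q6}, q2→{q2}, q3→{q0, q6}, q4→{q3}, q5→{q6}, q6→{q4}; union {q0, q2, q3, q4, q6}; ε-closure = {q0, q1, q2, q3, q4, q6}.
Read 'z': q0→∅, q1→{q3, q6}, q2→{q2}, q3→{q0, q6}, q4→{q3}, q6→{q4}; union {q0, q2, q3, q4, q6}; ε-closure = {q0, q1, q2, q3, q4, q6}.
Read 'z': q0→∅, q1→{q3, q6}, q2→{q2}, q3→{q0, q6}, q4→{q3}, q6→{q4}; union {q0, q2, q3, q4, q6}; ε-closure = {q0, q1, q2, q3, q4, q6}.
Read 'z': q0→∅, q1→{q3, q6}, q2→{q2}, q3→{q0, q6}, q4→{q3}, q6→{q4}; union {q0, q2, q3, q4, q6}; ε-closure = {q0, q1, q2, q3, q4, q6}.
Read 'z': q0→∅, q1→{q3, q6}, q2→{q2}, q3→{q0, q6}, q4→{q3}, q6→{q4}; union {q0, q2, q3, q4, q6}; ε-closure = {q0, q1, q2, q3, q4, q6}.
Read 'y': q0→∅, q1→{q0, q5}, q2→{q3}, q3→∅, q4→{q2, q4}, q6→∅; union {q0, q2, q3, q4, q5}; ε-closure = {q0, q1, q2, q3, q4, q5, q6}.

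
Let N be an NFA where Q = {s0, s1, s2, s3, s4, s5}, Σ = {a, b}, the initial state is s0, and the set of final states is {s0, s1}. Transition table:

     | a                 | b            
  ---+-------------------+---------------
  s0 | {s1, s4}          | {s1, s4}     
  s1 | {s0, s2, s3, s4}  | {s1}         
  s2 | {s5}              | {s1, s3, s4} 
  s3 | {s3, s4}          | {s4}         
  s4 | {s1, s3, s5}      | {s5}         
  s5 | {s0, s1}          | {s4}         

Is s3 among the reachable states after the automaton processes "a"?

Start in {s0}.
Read 'a': {s0} → {s1, s4}.
State s3 is not in {s1, s4}.

No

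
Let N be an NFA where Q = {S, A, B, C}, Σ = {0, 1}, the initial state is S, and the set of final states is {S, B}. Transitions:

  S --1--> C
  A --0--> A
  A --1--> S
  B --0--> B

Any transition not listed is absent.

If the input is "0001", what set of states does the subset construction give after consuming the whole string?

Start in {S}.
Read '0': S→∅; now ∅.
The set is empty and remains empty for the remaining 3 symbols.

∅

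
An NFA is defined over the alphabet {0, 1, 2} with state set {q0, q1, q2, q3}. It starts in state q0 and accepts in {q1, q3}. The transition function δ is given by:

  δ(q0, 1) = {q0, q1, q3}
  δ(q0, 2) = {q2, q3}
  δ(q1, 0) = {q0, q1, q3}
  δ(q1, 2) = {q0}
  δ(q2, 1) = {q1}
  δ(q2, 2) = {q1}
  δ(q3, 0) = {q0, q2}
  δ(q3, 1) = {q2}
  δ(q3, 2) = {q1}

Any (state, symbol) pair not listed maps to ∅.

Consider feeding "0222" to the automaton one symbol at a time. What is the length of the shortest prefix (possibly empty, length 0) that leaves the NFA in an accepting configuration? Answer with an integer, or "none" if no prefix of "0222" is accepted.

Start in {q0}.
Read '0': q0→∅; now ∅.
The set is empty and remains empty for the remaining 3 symbols.
No reachable set along the way intersects F.

none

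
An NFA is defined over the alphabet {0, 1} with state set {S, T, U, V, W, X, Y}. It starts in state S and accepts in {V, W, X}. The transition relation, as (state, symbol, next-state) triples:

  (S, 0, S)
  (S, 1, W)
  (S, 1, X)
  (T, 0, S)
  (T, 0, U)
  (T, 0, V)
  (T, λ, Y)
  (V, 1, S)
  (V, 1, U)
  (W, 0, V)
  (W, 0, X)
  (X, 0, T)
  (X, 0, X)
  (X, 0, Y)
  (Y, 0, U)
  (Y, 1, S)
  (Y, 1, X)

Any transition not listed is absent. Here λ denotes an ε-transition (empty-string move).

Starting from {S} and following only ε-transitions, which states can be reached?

{S}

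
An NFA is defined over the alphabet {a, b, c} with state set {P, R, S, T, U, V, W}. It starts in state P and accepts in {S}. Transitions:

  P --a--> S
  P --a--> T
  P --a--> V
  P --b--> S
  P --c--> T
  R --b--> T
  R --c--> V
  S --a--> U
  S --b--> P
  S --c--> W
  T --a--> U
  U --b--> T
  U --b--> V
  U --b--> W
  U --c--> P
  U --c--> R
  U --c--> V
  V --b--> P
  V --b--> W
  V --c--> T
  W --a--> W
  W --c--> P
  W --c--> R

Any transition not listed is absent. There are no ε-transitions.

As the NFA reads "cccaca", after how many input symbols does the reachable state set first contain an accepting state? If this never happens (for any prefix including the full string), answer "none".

Start in {P}.
Read 'c': {P} → {T}.
Read 'c': {T} → ∅.
The set is empty and remains empty for the remaining 4 symbols.
No reachable set along the way intersects F.

none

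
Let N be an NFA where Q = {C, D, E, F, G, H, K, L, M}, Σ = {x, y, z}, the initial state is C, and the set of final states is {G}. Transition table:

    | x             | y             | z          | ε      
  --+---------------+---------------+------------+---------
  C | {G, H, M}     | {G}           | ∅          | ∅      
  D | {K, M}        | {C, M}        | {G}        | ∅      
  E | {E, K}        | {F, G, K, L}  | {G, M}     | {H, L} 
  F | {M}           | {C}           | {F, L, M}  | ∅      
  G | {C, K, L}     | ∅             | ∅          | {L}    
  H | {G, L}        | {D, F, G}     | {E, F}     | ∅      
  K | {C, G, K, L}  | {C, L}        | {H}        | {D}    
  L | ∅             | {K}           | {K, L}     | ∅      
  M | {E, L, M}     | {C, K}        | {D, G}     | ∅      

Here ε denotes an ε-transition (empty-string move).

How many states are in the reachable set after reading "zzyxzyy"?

0

Start in {C}.
Read 'z': {C} → ∅.
The set is empty and remains empty for the remaining 6 symbols.
That set has 0 states.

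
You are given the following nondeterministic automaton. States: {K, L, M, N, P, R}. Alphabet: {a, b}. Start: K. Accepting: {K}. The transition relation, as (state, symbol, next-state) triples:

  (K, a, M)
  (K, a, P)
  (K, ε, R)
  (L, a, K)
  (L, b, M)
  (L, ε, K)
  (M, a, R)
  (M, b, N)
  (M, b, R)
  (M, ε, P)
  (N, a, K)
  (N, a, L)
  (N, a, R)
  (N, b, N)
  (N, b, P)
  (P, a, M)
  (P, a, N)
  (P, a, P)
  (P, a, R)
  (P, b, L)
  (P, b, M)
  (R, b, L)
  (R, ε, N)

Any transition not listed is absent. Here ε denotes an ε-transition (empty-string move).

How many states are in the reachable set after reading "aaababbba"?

6

Start: ε-closure({K}) = {K, N, R}.
Read 'a': {K, N, R} → {K, L, M, N, P, R}.
Read 'a': {K, L, M, N, P, R} → {K, L, M, N, P, R}.
Read 'a': {K, L, M, N, P, R} → {K, L, M, N, P, R}.
Read 'b': {K, L, M, N, P, R} → {K, L, M, N, P, R}.
Read 'a': {K, L, M, N, P, R} → {K, L, M, N, P, R}.
Read 'b': {K, L, M, N, P, R} → {K, L, M, N, P, R}.
Read 'b': {K, L, M, N, P, R} → {K, L, M, N, P, R}.
Read 'b': {K, L, M, N, P, R} → {K, L, M, N, P, R}.
Read 'a': {K, L, M, N, P, R} → {K, L, M, N, P, R}.
That set has 6 states.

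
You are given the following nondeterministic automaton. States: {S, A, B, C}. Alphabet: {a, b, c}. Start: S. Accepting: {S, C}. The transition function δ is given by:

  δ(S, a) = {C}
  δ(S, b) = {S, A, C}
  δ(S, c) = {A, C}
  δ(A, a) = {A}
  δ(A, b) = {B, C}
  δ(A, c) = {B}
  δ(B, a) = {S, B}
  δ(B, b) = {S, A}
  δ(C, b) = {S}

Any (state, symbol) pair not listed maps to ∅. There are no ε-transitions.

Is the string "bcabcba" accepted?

Yes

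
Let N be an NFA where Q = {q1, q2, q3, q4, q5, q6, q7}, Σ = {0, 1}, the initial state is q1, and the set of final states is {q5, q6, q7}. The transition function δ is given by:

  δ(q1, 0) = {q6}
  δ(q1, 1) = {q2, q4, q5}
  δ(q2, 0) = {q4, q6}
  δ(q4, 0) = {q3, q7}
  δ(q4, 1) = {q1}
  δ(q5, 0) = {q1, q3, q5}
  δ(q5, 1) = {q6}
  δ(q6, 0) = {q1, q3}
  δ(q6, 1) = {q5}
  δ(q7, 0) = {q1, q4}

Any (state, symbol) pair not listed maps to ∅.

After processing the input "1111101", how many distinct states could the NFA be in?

Start in {q1}.
Read '1': q1→{q2, q4, q5}; now {q2, q4, q5}.
Read '1': q2→∅, q4→{q1}, q5→{q6}; now {q1, q6}.
Read '1': q1→{q2, q4, q5}, q6→{q5}; now {q2, q4, q5}.
Read '1': q2→∅, q4→{q1}, q5→{q6}; now {q1, q6}.
Read '1': q1→{q2, q4, q5}, q6→{q5}; now {q2, q4, q5}.
Read '0': q2→{q4, q6}, q4→{q3, q7}, q5→{q1, q3, q5}; now {q1, q3, q4, q5, q6, q7}.
Read '1': q1→{q2, q4, q5}, q3→∅, q4→{q1}, q5→{q6}, q6→{q5}, q7→∅; now {q1, q2, q4, q5, q6}.
That set has 5 states.

5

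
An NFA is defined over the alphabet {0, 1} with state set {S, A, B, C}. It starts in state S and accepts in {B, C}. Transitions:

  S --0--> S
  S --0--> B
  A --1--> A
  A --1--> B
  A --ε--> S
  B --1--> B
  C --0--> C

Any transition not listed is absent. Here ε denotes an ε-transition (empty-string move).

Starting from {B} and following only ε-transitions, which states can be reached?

Begin with {B}.
No ε-moves leave this set, so the closure equals the set itself.

{B}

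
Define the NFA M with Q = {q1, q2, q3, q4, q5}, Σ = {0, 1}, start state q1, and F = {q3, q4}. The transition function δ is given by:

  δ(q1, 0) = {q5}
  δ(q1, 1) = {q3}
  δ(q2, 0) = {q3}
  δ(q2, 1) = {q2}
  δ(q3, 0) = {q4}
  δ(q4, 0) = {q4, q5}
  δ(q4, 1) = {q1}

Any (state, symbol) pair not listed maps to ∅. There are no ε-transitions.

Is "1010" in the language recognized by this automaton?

No

Start in {q1}.
Read '1': {q1} → {q3}.
Read '0': {q3} → {q4}.
Read '1': {q4} → {q1}.
Read '0': {q1} → {q5}.
The final set {q5} contains no accepting state.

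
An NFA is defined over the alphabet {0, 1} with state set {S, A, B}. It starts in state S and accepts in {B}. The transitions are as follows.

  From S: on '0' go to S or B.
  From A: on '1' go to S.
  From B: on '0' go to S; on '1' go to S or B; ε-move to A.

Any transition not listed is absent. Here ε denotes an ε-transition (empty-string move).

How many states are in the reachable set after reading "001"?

3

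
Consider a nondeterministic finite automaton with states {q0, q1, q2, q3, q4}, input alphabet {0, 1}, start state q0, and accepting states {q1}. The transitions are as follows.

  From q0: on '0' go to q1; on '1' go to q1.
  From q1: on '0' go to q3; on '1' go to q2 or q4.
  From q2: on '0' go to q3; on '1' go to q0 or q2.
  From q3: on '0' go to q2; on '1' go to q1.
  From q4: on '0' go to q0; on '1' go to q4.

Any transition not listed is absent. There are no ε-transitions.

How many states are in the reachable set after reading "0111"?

4

Start in {q0}.
Read '0': {q0} → {q1}.
Read '1': {q1} → {q2, q4}.
Read '1': {q2, q4} → {q0, q2, q4}.
Read '1': {q0, q2, q4} → {q0, q1, q2, q4}.
That set has 4 states.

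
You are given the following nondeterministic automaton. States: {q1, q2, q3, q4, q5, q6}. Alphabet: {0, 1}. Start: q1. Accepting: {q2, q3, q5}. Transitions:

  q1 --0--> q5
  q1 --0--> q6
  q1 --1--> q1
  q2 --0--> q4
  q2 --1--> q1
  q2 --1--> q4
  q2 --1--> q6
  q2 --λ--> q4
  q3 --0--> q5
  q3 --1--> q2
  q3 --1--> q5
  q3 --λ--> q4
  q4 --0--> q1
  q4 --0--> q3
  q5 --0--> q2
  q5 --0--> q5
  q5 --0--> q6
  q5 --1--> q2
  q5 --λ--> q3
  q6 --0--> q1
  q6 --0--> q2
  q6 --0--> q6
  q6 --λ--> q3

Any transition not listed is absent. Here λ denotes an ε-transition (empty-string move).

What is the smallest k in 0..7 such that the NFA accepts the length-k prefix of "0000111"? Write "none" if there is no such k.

1

Start in {q1}.
Read '0': {q1} → {q3, q4, q5, q6}.
None of the earlier sets intersect F, but {q3, q4, q5, q6} does.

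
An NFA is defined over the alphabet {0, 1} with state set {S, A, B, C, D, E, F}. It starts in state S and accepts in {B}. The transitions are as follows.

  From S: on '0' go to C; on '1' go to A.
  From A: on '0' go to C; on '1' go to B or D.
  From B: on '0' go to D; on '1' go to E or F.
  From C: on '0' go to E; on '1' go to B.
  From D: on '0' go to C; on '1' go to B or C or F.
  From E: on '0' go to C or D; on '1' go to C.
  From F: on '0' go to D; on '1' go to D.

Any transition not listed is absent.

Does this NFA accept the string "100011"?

Start in {S}.
Read '1': S→{A}; now {A}.
Read '0': A→{C}; now {C}.
Read '0': C→{E}; now {E}.
Read '0': E→{C, D}; now {C, D}.
Read '1': C→{B}, D→{B, C, F}; now {B, C, F}.
Read '1': B→{E, F}, C→{B}, F→{D}; now {B, D, E, F}.
The final set {B, D, E, F} contains the accepting state B.

Yes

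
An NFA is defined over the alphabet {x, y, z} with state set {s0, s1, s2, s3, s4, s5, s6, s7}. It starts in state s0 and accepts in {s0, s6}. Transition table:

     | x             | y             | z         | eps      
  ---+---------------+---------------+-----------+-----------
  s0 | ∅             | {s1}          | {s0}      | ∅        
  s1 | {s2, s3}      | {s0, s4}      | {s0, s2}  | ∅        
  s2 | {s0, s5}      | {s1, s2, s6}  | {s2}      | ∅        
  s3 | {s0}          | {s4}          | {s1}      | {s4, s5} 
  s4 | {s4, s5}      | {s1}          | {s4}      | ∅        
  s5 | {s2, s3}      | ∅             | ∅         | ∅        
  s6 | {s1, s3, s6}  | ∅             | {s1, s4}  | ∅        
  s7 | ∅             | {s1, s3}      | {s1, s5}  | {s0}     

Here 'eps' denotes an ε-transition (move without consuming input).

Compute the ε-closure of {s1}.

Begin with {s1}.
No ε-moves leave this set, so the closure equals the set itself.

{s1}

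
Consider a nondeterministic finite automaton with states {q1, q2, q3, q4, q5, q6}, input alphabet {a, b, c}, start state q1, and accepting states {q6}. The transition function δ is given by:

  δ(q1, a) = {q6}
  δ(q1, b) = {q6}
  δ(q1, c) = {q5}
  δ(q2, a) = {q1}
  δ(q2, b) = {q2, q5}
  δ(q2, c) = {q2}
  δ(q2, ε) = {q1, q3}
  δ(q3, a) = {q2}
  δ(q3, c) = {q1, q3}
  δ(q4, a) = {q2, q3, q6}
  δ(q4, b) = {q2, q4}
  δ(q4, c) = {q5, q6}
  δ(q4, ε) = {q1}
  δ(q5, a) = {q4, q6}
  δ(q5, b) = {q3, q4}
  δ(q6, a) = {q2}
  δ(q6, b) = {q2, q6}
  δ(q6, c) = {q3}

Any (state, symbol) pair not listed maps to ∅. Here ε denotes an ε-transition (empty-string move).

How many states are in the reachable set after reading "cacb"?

5

Start in {q1}.
Read 'c': q1→{q5}; now {q5}.
Read 'a': q5→{q4, q6}; union {q4, q6}; ε-closure = {q1, q4, q6}.
Read 'c': q1→{q5}, q4→{q5, q6}, q6→{q3}; now {q3, q5, q6}.
Read 'b': q3→∅, q5→{q3, q4}, q6→{q2, q6}; union {q2, q3, q4, q6}; ε-closure = {q1, q2, q3, q4, q6}.
That set has 5 states.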